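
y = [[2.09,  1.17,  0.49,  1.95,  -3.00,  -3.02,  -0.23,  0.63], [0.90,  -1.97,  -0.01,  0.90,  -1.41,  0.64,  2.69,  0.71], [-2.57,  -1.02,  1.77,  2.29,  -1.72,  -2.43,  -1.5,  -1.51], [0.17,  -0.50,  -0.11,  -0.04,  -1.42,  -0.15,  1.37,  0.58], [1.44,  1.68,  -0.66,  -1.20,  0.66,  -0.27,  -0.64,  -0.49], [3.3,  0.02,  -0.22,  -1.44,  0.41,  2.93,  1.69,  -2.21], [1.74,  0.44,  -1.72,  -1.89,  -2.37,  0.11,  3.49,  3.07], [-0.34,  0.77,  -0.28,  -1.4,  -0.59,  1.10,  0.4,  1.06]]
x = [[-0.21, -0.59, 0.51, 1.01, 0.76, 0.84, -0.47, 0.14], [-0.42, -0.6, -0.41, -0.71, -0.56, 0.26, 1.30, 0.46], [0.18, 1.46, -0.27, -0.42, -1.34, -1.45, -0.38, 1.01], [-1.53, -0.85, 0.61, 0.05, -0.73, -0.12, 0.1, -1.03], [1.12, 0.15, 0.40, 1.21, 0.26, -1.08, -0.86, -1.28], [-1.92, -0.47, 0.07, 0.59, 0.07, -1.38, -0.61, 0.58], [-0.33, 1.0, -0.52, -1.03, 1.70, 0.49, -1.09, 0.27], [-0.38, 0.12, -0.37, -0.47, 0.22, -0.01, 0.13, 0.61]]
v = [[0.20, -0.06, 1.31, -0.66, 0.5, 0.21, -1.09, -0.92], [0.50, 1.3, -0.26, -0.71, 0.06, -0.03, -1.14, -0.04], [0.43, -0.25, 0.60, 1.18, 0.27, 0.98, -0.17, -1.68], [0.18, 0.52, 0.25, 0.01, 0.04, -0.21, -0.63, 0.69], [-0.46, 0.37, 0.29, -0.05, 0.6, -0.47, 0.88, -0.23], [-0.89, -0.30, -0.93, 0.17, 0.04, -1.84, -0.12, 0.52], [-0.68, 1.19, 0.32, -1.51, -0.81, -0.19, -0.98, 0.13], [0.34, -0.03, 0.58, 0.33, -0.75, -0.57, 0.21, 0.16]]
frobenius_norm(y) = 12.57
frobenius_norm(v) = 5.50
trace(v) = 0.05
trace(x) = -2.63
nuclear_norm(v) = 13.54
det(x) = 0.00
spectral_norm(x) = 3.21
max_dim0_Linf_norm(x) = 1.92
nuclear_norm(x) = 14.61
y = v @ x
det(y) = 0.00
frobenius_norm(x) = 6.36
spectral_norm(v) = 3.36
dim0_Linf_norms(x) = [1.92, 1.46, 0.61, 1.21, 1.7, 1.45, 1.3, 1.28]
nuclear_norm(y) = 26.68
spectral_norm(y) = 8.37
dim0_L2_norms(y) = [5.28, 3.19, 2.63, 4.35, 4.75, 5.03, 5.2, 4.38]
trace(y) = 9.99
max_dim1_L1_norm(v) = 5.81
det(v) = 19.25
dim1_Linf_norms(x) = [1.01, 1.3, 1.46, 1.53, 1.28, 1.92, 1.7, 0.61]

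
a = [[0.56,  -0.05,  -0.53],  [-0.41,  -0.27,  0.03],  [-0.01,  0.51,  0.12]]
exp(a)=[[1.79, -0.22, -0.76], [-0.49, 0.8, 0.16], [-0.14, 0.48, 1.16]]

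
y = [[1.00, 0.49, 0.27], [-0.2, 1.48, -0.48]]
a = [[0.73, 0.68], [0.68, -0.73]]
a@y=[[0.59, 1.36, -0.13], [0.83, -0.75, 0.53]]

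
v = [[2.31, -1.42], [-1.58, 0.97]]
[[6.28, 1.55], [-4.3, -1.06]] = v@ [[2.96, 1.13], [0.39, 0.75]]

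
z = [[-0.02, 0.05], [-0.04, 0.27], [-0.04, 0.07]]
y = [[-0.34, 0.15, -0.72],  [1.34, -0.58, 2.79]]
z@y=[[0.07,  -0.03,  0.15], [0.38,  -0.16,  0.78], [0.11,  -0.05,  0.22]]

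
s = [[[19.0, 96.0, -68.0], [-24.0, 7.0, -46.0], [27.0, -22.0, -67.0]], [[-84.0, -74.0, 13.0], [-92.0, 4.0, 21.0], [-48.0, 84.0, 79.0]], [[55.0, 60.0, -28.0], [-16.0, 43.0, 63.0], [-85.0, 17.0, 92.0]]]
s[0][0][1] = 96.0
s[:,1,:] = [[-24.0, 7.0, -46.0], [-92.0, 4.0, 21.0], [-16.0, 43.0, 63.0]]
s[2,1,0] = -16.0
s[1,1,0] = -92.0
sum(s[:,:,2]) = 59.0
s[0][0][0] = 19.0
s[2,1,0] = -16.0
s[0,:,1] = [96.0, 7.0, -22.0]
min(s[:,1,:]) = -92.0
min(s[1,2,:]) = -48.0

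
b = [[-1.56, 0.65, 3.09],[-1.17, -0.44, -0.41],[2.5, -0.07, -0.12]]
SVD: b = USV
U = [[-0.87, 0.47, 0.16], [-0.12, -0.51, 0.85], [0.48, 0.72, 0.50]]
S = [3.85, 2.34, 0.32]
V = [[0.70, -0.14, -0.70], [0.71, 0.20, 0.67], [0.05, -0.97, 0.24]]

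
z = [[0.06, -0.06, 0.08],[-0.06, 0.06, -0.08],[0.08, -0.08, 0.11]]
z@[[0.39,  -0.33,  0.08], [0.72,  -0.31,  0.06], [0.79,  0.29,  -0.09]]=[[0.04, 0.02, -0.01],[-0.04, -0.02, 0.01],[0.06, 0.03, -0.01]]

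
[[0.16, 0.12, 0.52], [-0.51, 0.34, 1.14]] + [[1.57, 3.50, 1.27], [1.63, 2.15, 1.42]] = [[1.73, 3.62, 1.79], [1.12, 2.49, 2.56]]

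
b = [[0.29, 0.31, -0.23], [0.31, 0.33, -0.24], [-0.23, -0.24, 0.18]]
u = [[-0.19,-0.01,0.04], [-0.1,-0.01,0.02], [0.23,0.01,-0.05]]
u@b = [[-0.07, -0.07, 0.05], [-0.04, -0.04, 0.03], [0.08, 0.09, -0.06]]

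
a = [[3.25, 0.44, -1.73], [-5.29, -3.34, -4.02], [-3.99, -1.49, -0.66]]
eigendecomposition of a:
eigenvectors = [[-0.02, -0.79, 0.29],[-0.94, 0.25, -0.90],[-0.35, 0.56, 0.34]]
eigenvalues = [-4.95, 4.33, -0.12]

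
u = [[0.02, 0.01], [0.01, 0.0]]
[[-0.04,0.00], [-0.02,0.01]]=u@ [[-1.55,0.66], [-0.46,-0.94]]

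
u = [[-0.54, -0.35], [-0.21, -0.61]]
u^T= [[-0.54, -0.21], [-0.35, -0.61]]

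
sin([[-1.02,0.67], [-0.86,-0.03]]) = [[-1.04,0.61], [-0.79,-0.13]]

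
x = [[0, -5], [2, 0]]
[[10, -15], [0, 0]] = x@[[0, 0], [-2, 3]]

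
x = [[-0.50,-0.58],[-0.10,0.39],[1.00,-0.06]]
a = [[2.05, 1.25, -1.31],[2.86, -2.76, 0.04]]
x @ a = [[-2.68, 0.98, 0.63], [0.91, -1.2, 0.15], [1.88, 1.42, -1.31]]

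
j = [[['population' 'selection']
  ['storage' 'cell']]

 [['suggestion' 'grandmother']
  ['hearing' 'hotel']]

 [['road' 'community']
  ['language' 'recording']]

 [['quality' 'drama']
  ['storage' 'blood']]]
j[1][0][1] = 'grandmother'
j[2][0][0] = 'road'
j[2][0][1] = 'community'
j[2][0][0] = 'road'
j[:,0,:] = [['population', 'selection'], ['suggestion', 'grandmother'], ['road', 'community'], ['quality', 'drama']]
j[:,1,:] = [['storage', 'cell'], ['hearing', 'hotel'], ['language', 'recording'], ['storage', 'blood']]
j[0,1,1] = 'cell'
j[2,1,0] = 'language'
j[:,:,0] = [['population', 'storage'], ['suggestion', 'hearing'], ['road', 'language'], ['quality', 'storage']]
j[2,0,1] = 'community'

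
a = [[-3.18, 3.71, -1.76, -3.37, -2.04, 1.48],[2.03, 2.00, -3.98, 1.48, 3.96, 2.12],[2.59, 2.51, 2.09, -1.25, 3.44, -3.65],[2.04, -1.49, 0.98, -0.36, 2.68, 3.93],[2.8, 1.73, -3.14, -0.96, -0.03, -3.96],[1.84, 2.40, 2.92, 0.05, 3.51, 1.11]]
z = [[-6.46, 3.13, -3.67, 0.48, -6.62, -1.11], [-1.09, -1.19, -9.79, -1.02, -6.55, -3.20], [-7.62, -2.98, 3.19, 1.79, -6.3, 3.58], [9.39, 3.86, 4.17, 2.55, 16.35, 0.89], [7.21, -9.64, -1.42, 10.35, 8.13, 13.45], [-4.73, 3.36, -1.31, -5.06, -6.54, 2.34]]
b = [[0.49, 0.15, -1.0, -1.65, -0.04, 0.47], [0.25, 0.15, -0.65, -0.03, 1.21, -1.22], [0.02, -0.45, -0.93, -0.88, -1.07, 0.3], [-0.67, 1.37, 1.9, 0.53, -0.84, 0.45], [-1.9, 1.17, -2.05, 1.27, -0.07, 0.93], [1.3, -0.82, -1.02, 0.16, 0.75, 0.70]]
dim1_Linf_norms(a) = [3.71, 3.98, 3.65, 3.93, 3.96, 3.51]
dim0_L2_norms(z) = [16.23, 11.8, 11.86, 11.99, 22.42, 14.54]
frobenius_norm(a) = 15.29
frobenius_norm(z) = 37.43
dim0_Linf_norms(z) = [9.39, 9.64, 9.79, 10.35, 16.35, 13.45]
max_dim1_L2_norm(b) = 3.42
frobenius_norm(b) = 5.83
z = b @ a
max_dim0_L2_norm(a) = 7.24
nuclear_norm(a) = 33.13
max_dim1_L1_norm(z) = 50.2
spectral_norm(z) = 29.76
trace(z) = 8.56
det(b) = 16.91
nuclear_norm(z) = 70.63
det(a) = -6900.08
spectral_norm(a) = 9.22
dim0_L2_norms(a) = [6.03, 5.92, 6.53, 4.02, 7.15, 7.24]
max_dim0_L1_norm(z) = 50.49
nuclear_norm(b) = 12.41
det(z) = -115711.58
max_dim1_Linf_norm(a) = 3.98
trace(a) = 1.63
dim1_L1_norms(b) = [3.8, 3.51, 3.65, 5.76, 7.39, 4.75]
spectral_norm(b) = 3.60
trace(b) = 0.87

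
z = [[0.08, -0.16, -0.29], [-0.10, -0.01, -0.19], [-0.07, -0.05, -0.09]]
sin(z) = [[0.08, -0.16, -0.29], [-0.10, -0.01, -0.19], [-0.07, -0.05, -0.09]]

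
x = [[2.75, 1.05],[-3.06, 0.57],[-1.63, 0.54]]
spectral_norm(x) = 4.43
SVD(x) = [[-0.62, -0.77], [0.69, -0.47], [0.37, -0.43]] @ diag([4.425706054635333, 1.3096281601905762]) @ [[-1.00,  -0.01], [0.01,  -1.0]]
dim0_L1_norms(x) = [7.44, 2.16]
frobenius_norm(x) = 4.62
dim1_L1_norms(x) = [3.8, 3.63, 2.17]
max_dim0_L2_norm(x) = 4.43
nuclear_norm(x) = 5.74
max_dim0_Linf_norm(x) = 3.06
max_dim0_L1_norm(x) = 7.44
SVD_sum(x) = [[2.76, 0.04], [-3.05, -0.04], [-1.62, -0.02]] + [[-0.01, 1.01], [-0.01, 0.61], [-0.01, 0.56]]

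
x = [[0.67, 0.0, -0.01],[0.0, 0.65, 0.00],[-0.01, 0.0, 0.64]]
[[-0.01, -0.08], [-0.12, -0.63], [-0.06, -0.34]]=x @[[-0.02, -0.12], [-0.18, -0.97], [-0.1, -0.53]]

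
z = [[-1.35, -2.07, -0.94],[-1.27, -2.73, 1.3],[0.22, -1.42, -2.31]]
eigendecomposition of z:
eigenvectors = [[0.73,0.80,0.77], [0.47,-0.22,-0.17], [0.5,0.56,0.61]]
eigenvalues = [-3.32, -1.44, -1.63]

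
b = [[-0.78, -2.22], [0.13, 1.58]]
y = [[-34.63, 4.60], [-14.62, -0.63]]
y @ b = [[27.61,84.15],[11.32,31.46]]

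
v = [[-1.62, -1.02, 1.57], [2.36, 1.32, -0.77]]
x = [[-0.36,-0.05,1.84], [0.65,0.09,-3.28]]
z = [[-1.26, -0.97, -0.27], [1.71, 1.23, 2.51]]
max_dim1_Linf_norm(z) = 2.51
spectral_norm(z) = 3.52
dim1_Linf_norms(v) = [1.62, 2.36]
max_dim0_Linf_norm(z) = 2.51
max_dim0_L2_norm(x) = 3.76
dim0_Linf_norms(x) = [0.65, 0.09, 3.28]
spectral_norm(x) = 3.83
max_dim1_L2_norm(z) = 3.28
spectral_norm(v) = 3.67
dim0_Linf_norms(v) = [2.36, 1.32, 1.57]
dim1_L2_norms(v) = [2.48, 2.81]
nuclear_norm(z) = 4.49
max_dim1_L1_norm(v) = 4.45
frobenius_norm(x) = 3.83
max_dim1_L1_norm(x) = 4.02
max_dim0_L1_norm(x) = 5.12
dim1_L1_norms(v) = [4.21, 4.45]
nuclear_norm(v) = 4.43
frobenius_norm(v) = 3.75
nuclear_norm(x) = 3.84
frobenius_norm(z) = 3.65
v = z + x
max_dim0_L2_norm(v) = 2.86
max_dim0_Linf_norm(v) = 2.36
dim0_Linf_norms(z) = [1.71, 1.23, 2.51]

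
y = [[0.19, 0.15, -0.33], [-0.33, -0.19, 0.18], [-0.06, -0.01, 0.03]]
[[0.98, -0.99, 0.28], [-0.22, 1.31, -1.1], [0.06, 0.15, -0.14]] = y@[[-3.25, -1.62, 2.98], [3.88, -3.67, 2.47], [-3.08, 0.41, 1.98]]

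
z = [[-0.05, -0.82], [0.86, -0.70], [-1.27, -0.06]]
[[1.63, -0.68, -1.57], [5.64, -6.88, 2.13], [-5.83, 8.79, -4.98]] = z @ [[4.7,-6.98,3.84], [-2.28,1.25,1.68]]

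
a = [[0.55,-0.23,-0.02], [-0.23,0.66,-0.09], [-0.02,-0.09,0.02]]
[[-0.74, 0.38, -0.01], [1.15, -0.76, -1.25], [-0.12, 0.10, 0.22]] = a @ [[-0.63, 0.62, -0.80], [1.64, -0.47, -2.00], [0.86, 3.42, 1.26]]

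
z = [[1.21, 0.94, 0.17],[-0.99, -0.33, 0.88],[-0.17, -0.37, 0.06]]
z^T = [[1.21, -0.99, -0.17], [0.94, -0.33, -0.37], [0.17, 0.88, 0.06]]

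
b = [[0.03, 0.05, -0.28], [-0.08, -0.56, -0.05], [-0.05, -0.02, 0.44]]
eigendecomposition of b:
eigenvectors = [[-0.08, 0.98, -0.54], [1.0, -0.15, 0.0], [0.02, 0.1, 0.84]]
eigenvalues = [-0.55, -0.01, 0.47]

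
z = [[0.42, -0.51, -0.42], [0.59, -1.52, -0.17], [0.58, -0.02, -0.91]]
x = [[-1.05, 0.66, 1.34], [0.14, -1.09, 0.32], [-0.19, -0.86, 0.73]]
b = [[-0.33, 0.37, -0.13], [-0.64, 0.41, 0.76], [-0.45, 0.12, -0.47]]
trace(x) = -1.41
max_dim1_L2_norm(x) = 1.83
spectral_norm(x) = 1.87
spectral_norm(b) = 1.11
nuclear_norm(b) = 2.06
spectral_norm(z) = 1.85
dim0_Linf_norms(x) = [1.05, 1.09, 1.34]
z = b @ x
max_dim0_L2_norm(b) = 0.9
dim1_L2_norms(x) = [1.83, 1.14, 1.14]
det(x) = 0.00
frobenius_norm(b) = 1.36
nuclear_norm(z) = 2.88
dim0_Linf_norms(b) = [0.64, 0.41, 0.76]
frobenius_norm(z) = 2.11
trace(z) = -2.01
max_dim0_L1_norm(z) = 2.05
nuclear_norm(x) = 3.44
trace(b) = -0.39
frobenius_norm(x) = 2.44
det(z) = -0.01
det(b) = -0.16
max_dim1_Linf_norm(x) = 1.34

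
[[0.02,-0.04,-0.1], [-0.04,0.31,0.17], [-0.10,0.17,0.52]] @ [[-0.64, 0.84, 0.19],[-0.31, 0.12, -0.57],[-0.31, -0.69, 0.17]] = [[0.03,0.08,0.01],[-0.12,-0.11,-0.16],[-0.15,-0.42,-0.03]]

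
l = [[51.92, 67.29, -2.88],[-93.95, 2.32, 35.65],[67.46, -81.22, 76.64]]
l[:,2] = [-2.88, 35.65, 76.64]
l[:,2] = [-2.88, 35.65, 76.64]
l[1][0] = -93.95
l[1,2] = 35.65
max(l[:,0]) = 67.46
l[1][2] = 35.65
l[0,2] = -2.88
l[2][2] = 76.64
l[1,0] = -93.95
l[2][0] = 67.46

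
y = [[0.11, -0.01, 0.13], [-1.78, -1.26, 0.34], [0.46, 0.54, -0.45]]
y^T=[[0.11,-1.78,0.46], [-0.01,-1.26,0.54], [0.13,0.34,-0.45]]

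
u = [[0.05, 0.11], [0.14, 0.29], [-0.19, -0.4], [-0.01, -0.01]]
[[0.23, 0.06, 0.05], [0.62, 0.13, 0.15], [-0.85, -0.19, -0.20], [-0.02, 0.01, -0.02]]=u @ [[0.62,-2.31,2.00], [1.84,1.56,-0.44]]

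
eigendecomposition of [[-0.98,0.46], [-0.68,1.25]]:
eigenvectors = [[-0.95, -0.22],[-0.31, -0.98]]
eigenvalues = [-0.83, 1.1]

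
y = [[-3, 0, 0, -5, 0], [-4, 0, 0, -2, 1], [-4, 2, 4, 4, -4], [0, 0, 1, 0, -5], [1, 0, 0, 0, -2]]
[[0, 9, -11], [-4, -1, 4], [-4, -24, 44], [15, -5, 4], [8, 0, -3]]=y @ [[0, 2, -3], [0, 0, 0], [-5, 0, 4], [0, -3, 4], [-4, 1, 0]]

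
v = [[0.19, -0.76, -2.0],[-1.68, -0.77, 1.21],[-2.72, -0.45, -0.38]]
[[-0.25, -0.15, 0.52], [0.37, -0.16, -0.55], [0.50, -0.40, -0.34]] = v @ [[-0.21, 0.13, 0.16], [0.09, 0.04, -0.01], [0.07, 0.07, -0.24]]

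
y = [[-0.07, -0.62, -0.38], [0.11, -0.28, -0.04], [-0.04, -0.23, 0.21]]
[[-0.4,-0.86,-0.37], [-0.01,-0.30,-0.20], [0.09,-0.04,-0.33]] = y @ [[0.53, -0.1, 0.30],[0.16, 0.91, 0.89],[0.69, 0.79, -0.53]]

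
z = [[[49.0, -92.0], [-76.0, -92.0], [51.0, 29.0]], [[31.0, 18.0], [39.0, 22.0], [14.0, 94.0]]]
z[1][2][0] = 14.0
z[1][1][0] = 39.0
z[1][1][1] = 22.0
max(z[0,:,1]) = 29.0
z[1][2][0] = 14.0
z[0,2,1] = 29.0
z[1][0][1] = 18.0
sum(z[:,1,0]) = -37.0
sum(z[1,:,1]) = 134.0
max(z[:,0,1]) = 18.0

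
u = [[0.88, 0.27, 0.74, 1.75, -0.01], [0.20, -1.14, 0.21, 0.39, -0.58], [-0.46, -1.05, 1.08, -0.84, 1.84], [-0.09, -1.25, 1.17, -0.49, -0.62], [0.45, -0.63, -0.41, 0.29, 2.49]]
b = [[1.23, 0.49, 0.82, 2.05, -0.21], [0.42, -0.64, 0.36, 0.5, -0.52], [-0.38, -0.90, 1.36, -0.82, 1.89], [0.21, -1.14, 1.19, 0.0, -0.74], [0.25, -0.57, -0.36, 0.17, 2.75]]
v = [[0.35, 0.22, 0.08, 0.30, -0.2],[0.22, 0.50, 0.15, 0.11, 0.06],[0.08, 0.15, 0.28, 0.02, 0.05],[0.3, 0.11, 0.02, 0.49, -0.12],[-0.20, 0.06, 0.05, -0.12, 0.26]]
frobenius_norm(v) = 1.11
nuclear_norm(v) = 1.88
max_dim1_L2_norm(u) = 2.66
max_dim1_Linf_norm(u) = 2.49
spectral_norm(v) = 0.93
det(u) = 3.97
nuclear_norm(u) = 9.32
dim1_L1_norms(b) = [4.8, 2.44, 5.35, 3.28, 4.1]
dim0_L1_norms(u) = [2.08, 4.34, 3.61, 3.76, 5.54]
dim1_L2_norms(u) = [2.11, 1.37, 2.56, 1.89, 2.66]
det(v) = -0.00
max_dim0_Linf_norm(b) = 2.75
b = u + v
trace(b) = 4.70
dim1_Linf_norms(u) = [1.75, 1.14, 1.84, 1.25, 2.49]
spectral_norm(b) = 3.64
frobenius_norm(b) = 5.14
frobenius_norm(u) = 4.85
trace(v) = 1.88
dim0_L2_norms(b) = [1.39, 1.76, 2.05, 2.27, 3.46]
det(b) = 0.45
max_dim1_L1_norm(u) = 5.27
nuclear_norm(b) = 9.53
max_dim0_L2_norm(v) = 0.6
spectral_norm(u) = 3.36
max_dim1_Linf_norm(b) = 2.75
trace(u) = 2.82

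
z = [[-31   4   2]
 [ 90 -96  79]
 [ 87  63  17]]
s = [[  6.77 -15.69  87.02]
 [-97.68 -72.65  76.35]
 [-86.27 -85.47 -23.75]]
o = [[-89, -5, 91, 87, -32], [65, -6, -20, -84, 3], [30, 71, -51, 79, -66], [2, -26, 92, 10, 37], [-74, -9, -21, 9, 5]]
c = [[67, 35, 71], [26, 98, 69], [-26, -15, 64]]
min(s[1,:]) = -97.68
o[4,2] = -21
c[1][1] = 98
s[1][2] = 76.35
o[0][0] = -89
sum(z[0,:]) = -25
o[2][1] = 71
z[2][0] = 87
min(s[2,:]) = -86.27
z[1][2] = 79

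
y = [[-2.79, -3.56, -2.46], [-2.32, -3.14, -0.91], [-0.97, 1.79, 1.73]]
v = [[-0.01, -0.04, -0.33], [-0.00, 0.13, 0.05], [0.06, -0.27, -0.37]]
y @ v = [[-0.12, 0.31, 1.65], [-0.03, -0.07, 0.95], [0.11, -0.20, -0.23]]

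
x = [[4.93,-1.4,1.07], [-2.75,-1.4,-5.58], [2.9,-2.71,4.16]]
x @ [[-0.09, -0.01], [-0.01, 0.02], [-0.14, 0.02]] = [[-0.58,  -0.06], [1.04,  -0.11], [-0.82,  0.00]]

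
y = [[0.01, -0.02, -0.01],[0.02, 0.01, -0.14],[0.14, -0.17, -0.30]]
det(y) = 0.00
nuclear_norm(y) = 0.47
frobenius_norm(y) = 0.40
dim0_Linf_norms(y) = [0.14, 0.17, 0.3]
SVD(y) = [[-0.05, 0.18, -0.98],[-0.31, -0.94, -0.15],[-0.95, 0.30, 0.1]] @ diag([0.39106517234966043, 0.0791530724114968, 0.0016799115901381285]) @ [[-0.36, 0.41, 0.84],[0.31, -0.8, 0.52],[0.88, 0.44, 0.16]]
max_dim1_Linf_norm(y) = 0.3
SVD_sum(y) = [[0.01, -0.01, -0.02], [0.04, -0.05, -0.10], [0.13, -0.15, -0.31]] + [[0.0, -0.01, 0.01], [-0.02, 0.06, -0.04], [0.01, -0.02, 0.01]] + [[-0.00, -0.00, -0.0], [-0.0, -0.00, -0.0], [0.0, 0.00, 0.00]]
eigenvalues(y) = [-0.36, -0.0, 0.08]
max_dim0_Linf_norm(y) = 0.3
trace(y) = -0.28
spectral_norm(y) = 0.39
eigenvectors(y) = [[-0.04,-0.88,0.18], [-0.35,-0.44,-0.87], [-0.93,-0.16,0.46]]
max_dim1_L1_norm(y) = 0.61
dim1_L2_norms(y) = [0.02, 0.14, 0.37]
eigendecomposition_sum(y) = [[0.01, -0.01, -0.01], [0.05, -0.05, -0.12], [0.13, -0.14, -0.31]] + [[-0.0,  -0.00,  0.00], [-0.0,  -0.0,  0.0], [-0.0,  -0.00,  0.00]] + [[0.01, -0.01, 0.00], [-0.03, 0.06, -0.02], [0.01, -0.03, 0.01]]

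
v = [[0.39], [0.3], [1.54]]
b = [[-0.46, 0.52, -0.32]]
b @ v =[[-0.52]]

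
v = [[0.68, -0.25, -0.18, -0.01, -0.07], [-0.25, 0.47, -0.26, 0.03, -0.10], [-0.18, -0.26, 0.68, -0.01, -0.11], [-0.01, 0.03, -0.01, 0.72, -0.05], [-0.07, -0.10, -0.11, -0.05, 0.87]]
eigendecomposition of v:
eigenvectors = [[-0.47, -0.07, -0.07, 0.87, 0.09],[-0.70, 0.20, -0.0, -0.30, -0.61],[-0.49, -0.12, 0.43, -0.31, 0.68],[0.00, -0.94, 0.19, -0.02, -0.30],[-0.20, -0.26, -0.88, -0.23, 0.26]]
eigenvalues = [0.09, 0.7, 0.93, 0.85, 0.85]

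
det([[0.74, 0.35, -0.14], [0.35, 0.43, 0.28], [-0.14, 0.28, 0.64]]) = 0.031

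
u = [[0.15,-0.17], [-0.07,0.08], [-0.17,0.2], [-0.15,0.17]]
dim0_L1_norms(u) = [0.54, 0.62]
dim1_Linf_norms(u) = [0.17, 0.08, 0.2, 0.17]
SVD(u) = [[-0.53, 0.43], [0.25, -0.09], [0.61, 0.78], [0.53, -0.43]] @ diag([0.4277683850479252, 0.0037694500248751563]) @ [[-0.66, 0.75], [0.75, 0.66]]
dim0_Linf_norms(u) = [0.17, 0.2]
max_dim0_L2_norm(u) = 0.32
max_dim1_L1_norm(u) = 0.37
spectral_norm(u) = 0.43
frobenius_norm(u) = 0.43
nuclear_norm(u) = 0.43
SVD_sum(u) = [[0.15,-0.17], [-0.07,0.08], [-0.17,0.2], [-0.15,0.17]] + [[0.0, 0.00], [-0.0, -0.00], [0.00, 0.00], [-0.0, -0.0]]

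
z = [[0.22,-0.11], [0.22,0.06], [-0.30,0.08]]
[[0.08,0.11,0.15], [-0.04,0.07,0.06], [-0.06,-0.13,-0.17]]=z @ [[0.0, 0.39, 0.42], [-0.7, -0.19, -0.49]]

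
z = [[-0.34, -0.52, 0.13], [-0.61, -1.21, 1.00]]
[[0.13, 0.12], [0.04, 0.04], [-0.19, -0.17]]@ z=[[-0.12,-0.21,0.14], [-0.04,-0.07,0.05], [0.17,0.30,-0.19]]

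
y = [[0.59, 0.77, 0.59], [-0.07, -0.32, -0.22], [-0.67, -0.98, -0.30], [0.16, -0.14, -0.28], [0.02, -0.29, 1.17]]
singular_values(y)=[1.73, 1.2, 0.28]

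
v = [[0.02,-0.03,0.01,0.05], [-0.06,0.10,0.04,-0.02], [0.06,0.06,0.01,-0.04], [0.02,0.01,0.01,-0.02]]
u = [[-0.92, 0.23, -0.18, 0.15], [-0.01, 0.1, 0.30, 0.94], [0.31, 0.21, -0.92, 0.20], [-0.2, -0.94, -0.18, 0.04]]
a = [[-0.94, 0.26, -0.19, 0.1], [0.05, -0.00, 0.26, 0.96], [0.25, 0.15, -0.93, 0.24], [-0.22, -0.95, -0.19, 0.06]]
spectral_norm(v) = 0.14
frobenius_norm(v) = 0.17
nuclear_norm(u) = 3.95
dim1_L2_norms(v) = [0.06, 0.12, 0.09, 0.03]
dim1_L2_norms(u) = [0.98, 0.99, 1.01, 0.98]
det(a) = 0.99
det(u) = 0.94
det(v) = 0.00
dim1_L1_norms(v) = [0.11, 0.22, 0.17, 0.06]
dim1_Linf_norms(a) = [0.94, 0.96, 0.93, 0.95]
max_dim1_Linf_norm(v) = 0.1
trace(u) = -1.70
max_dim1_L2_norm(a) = 1.0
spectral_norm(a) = 1.01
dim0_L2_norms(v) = [0.09, 0.12, 0.04, 0.07]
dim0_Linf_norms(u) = [0.92, 0.94, 0.92, 0.94]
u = a + v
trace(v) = 0.11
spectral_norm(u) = 1.07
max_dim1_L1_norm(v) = 0.22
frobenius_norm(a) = 2.00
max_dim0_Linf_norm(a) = 0.96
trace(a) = -1.81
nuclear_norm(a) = 3.99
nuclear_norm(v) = 0.28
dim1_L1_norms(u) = [1.48, 1.35, 1.64, 1.36]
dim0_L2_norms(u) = [0.99, 1.0, 1.0, 0.97]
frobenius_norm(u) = 1.98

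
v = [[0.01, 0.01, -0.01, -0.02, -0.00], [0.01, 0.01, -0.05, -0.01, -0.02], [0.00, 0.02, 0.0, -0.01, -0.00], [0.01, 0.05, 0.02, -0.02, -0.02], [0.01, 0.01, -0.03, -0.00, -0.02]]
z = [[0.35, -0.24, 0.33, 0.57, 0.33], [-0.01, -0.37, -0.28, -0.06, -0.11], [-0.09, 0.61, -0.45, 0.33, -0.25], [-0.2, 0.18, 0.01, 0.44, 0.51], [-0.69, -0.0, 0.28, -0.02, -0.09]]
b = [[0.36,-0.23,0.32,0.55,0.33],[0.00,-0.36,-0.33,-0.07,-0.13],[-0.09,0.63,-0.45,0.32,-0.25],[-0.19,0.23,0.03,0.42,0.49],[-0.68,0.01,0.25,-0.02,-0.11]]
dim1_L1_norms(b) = [1.79, 0.89, 1.74, 1.36, 1.07]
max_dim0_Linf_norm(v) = 0.05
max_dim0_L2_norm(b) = 0.8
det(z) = -0.10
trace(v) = -0.02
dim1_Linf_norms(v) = [0.02, 0.05, 0.02, 0.05, 0.03]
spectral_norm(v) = 0.07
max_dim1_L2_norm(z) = 0.87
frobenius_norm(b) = 1.67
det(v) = 0.00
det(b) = -0.09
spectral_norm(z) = 1.02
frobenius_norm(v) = 0.10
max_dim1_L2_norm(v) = 0.06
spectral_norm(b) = 1.01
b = z + v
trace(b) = -0.14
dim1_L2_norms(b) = [0.83, 0.51, 0.88, 0.71, 0.73]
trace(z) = -0.12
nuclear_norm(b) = 3.45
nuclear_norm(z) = 3.47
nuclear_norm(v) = 0.17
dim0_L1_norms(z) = [1.34, 1.4, 1.35, 1.42, 1.29]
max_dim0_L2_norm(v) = 0.06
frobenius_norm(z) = 1.67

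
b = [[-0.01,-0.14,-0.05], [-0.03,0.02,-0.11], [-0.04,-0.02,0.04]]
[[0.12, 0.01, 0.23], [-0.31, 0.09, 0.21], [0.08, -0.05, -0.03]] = b @[[1.10, 0.29, -0.7],  [-1.71, 0.23, -0.89],  [2.18, -0.86, -1.87]]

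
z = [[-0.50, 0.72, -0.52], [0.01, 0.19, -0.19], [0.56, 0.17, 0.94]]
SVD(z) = [[-0.65, 0.72, -0.22], [-0.15, 0.17, 0.97], [0.74, 0.67, -0.01]] @ diag([1.3503748323955929, 0.7025850429264648, 0.14164063501903235]) @ [[0.55, -0.28, 0.79], [0.02, 0.95, 0.32], [0.84, 0.16, -0.53]]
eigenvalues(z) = [(-0.4+0j), (0.51+0.27j), (0.51-0.27j)]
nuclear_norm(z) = 2.19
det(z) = -0.13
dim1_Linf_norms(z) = [0.72, 0.19, 0.94]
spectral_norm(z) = 1.35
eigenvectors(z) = [[(-0.92+0j), (-0.49+0.29j), -0.49-0.29j], [0.13+0.00j, (-0.26+0.23j), -0.26-0.23j], [0.37+0.00j, (0.75+0j), (0.75-0j)]]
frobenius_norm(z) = 1.53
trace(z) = 0.63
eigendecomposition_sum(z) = [[-0.36-0.00j,0.46+0.00j,(-0.07-0j)], [0.05+0.00j,-0.07-0.00j,0.01+0.00j], [(0.14+0j),-0.18-0.00j,(0.03+0j)]] + [[-0.07+0.19j, (0.13+0.48j), -0.22+0.30j], [-0.02+0.12j, (0.13+0.27j), (-0.1+0.21j)], [0.21-0.17j, (0.18-0.62j), 0.46-0.19j]] + [[(-0.07-0.19j), (0.13-0.48j), -0.22-0.30j], [(-0.02-0.12j), (0.13-0.27j), (-0.1-0.21j)], [(0.21+0.17j), (0.18+0.62j), (0.46+0.19j)]]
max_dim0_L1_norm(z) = 1.65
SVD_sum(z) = [[-0.48, 0.24, -0.70],[-0.11, 0.05, -0.16],[0.55, -0.28, 0.79]] + [[0.01,  0.48,  0.16], [0.0,  0.11,  0.04], [0.01,  0.45,  0.15]] + [[-0.03, -0.0, 0.02], [0.12, 0.02, -0.07], [-0.00, -0.0, 0.0]]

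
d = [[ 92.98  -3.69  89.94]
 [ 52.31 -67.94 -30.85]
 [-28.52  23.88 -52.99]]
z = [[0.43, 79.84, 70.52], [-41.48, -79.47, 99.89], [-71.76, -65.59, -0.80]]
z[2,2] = -0.8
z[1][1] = -79.47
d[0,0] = 92.98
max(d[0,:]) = 92.98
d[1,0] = 52.31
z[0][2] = 70.52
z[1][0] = -41.48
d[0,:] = [92.98, -3.69, 89.94]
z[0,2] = 70.52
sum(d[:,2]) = 6.099999999999994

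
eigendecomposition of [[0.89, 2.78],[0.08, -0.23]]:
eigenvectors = [[1.0, -0.91],[0.06, 0.42]]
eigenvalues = [1.06, -0.4]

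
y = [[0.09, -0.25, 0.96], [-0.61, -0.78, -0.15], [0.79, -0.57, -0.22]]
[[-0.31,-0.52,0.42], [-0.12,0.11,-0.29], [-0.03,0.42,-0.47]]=y @ [[0.02, 0.22, -0.16], [0.19, -0.20, 0.39], [-0.28, -0.61, 0.55]]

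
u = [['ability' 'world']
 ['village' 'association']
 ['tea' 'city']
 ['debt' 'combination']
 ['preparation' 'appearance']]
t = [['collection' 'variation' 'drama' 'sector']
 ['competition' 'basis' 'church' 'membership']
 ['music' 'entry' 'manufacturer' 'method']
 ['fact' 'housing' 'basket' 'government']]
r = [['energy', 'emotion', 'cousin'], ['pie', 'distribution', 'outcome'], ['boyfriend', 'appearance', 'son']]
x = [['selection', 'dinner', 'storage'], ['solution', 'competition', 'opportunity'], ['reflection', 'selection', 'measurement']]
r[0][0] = 'energy'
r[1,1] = 'distribution'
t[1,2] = 'church'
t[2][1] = 'entry'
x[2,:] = ['reflection', 'selection', 'measurement']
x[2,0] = 'reflection'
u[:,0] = ['ability', 'village', 'tea', 'debt', 'preparation']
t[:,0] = ['collection', 'competition', 'music', 'fact']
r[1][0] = 'pie'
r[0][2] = 'cousin'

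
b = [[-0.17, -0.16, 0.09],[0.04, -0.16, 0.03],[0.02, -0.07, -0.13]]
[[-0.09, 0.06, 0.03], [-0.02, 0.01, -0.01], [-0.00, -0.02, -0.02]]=b@ [[0.30, -0.19, -0.18],[0.22, -0.07, 0.05],[-0.06, 0.14, 0.07]]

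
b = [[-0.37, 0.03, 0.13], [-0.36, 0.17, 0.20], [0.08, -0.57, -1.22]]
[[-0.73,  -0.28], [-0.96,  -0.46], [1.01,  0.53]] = b @ [[1.88, 0.75],[-1.85, -1.41],[0.16, 0.27]]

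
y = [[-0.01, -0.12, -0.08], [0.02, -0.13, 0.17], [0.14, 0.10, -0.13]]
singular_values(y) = [0.28, 0.14, 0.12]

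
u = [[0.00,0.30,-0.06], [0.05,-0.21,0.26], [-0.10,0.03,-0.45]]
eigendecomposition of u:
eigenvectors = [[-0.41, 0.98, -0.86], [0.6, -0.04, 0.42], [-0.68, -0.22, 0.3]]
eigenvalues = [-0.54, 0.0, -0.12]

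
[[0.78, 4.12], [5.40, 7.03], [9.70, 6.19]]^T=[[0.78, 5.4, 9.7], [4.12, 7.03, 6.19]]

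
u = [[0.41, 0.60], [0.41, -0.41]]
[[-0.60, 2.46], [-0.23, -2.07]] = u@[[-0.93,-0.57], [-0.37,4.49]]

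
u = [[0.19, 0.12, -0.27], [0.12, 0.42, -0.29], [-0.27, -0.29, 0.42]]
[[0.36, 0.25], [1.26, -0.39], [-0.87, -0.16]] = u @ [[-0.3,2.08], [2.93,-1.64], [-0.24,-0.18]]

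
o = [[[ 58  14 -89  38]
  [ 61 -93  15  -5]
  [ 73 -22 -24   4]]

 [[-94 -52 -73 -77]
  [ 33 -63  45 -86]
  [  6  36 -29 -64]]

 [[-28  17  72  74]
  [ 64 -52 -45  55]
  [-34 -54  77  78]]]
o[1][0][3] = -77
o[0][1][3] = -5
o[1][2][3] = -64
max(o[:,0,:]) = 74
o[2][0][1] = 17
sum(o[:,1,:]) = -71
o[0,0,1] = 14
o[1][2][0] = 6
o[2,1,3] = 55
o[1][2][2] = -29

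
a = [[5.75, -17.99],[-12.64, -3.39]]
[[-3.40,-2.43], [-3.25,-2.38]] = a @ [[0.19, 0.14], [0.25, 0.18]]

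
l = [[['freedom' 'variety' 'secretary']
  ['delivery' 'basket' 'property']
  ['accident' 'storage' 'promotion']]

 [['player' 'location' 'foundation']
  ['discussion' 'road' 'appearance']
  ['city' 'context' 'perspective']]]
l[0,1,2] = 'property'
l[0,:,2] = ['secretary', 'property', 'promotion']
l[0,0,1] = 'variety'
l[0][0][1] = 'variety'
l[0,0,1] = 'variety'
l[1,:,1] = ['location', 'road', 'context']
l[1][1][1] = 'road'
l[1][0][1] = 'location'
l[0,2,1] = 'storage'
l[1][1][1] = 'road'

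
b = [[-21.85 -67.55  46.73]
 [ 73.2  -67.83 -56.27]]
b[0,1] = -67.55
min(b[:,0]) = -21.85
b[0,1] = -67.55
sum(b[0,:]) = -42.67000000000001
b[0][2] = 46.73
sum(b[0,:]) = -42.67000000000001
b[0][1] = -67.55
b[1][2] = -56.27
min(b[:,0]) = -21.85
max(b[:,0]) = 73.2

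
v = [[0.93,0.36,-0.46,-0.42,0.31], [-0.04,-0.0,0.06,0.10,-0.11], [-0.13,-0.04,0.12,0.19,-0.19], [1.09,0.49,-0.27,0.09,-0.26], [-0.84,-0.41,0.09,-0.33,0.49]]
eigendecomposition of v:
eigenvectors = [[(0.01+0.52j), 0.01-0.52j, 0.42+0.00j, (0.35+0.06j), (0.35-0.06j)],[(0.07-0.08j), 0.07+0.08j, (-0.78+0j), (-0.32-0.17j), -0.32+0.17j],[(0.11-0.16j), (0.11+0.16j), (0.09+0j), (0.75+0j), (0.75-0j)],[0.50+0.23j, 0.50-0.23j, (0.36+0j), -0.39-0.09j, (-0.39+0.09j)],[-0.61+0.00j, (-0.61-0j), (0.29+0j), -0.08-0.11j, (-0.08+0.11j)]]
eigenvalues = [(0.81+0.81j), (0.81-0.81j), (0.01+0j), (-0+0j), (-0-0j)]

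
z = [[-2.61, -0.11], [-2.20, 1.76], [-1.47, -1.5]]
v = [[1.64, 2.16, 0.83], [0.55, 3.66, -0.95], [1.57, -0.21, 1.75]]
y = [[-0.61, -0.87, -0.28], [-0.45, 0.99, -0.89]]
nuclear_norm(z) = 6.01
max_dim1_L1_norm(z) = 3.96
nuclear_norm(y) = 2.49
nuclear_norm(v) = 7.34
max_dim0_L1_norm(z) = 6.28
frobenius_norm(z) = 4.38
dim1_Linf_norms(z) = [2.61, 2.2, 1.5]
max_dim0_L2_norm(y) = 1.32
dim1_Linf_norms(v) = [2.16, 3.66, 1.75]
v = z @ y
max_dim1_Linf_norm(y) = 0.99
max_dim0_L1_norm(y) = 1.86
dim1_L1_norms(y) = [1.76, 2.33]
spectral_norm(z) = 3.75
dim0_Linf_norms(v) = [1.64, 3.66, 1.75]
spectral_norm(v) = 4.47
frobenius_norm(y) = 1.78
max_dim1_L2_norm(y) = 1.41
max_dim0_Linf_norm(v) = 3.66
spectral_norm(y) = 1.45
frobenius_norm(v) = 5.31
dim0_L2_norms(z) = [3.72, 2.32]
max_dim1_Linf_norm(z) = 2.61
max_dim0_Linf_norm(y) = 0.99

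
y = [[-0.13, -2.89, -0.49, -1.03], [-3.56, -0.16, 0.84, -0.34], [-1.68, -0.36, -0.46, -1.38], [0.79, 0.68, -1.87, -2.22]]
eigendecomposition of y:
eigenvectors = [[(0.63+0j), (-0.24+0j), (0.63+0j), 0.63-0.00j], [(-0.73+0j), -0.06+0.00j, (0.62+0.03j), (0.62-0.03j)], [(-0.25+0j), -0.79+0.00j, 0.42-0.05j, 0.42+0.05j], [0.09+0.00j, 0.56+0.00j, -0.13-0.15j, (-0.13+0.15j)]]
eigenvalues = [(3.25+0j), (-0.01+0j), (-3.11+0.15j), (-3.11-0.15j)]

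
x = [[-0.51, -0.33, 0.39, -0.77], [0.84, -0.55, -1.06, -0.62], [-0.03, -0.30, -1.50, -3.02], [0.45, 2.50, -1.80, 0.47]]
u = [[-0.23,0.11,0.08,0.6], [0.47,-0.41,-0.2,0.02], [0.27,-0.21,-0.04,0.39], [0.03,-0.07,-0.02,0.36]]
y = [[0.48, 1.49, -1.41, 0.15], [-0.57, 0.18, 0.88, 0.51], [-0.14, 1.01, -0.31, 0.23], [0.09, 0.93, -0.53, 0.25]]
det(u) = 0.00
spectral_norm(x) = 3.61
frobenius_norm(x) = 5.00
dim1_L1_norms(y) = [3.53, 2.14, 1.69, 1.8]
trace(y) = 0.60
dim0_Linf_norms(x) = [0.84, 2.5, 1.8, 3.02]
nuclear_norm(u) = 1.66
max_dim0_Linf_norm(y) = 1.49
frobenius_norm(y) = 2.87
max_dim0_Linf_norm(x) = 3.02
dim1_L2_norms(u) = [0.66, 0.66, 0.52, 0.37]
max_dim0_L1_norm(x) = 4.88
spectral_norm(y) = 2.59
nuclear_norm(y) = 3.98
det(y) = 0.00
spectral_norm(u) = 0.81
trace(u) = -0.32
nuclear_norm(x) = 8.09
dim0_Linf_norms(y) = [0.57, 1.49, 1.41, 0.51]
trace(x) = -2.09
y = u @ x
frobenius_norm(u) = 1.13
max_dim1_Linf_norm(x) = 3.02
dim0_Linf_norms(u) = [0.47, 0.41, 0.2, 0.6]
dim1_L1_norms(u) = [1.02, 1.1, 0.91, 0.48]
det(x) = -0.02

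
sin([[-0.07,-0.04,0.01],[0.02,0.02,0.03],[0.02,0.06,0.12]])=[[-0.07, -0.04, 0.01], [0.02, 0.02, 0.03], [0.02, 0.06, 0.12]]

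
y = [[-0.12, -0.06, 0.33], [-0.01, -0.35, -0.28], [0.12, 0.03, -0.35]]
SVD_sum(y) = [[-0.07, 0.09, 0.3], [0.08, -0.10, -0.33], [0.08, -0.09, -0.32]] + [[-0.05, -0.15, 0.03],[-0.09, -0.25, 0.05],[0.04, 0.12, -0.03]] + [[0.0,-0.0,0.00], [-0.00,0.00,-0.00], [0.00,-0.00,0.0]]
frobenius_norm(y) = 0.68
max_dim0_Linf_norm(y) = 0.35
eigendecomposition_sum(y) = [[0.00+0.00j,-0.00+0.00j,0.00-0.00j],[-0.00+0.00j,0.00+0.00j,-0.00+0.00j],[0j,-0.00+0.00j,0.00-0.00j]] + [[-0.06-0.03j, -0.03-0.08j, (0.16+0.02j)], [(-0+0.19j), -0.18+0.17j, -0.14-0.46j], [(0.06+0.04j), (0.02+0.09j), (-0.18-0.06j)]] + [[-0.06+0.03j, (-0.03+0.08j), 0.16-0.02j], [-0.00-0.19j, (-0.18-0.17j), -0.14+0.46j], [0.06-0.04j, (0.02-0.09j), -0.18+0.06j]]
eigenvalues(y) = [0j, (-0.41+0.09j), (-0.41-0.09j)]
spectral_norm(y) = 0.59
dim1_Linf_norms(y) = [0.33, 0.35, 0.35]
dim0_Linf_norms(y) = [0.12, 0.35, 0.35]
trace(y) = -0.82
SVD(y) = [[-0.54, -0.46, 0.7], [0.6, -0.80, -0.06], [0.59, 0.39, 0.71]] @ diag([0.589874473858951, 0.3431416691967714, 0.001378386911958954]) @ [[0.22, -0.27, -0.94], [0.32, 0.93, -0.19], [0.92, -0.26, 0.29]]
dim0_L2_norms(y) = [0.17, 0.36, 0.56]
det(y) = 0.00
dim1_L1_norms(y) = [0.51, 0.64, 0.5]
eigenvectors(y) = [[0.92+0.00j, (-0.12+0.28j), -0.12-0.28j],[(-0.26+0j), (0.89+0j), (0.89-0j)],[0.29+0.00j, (0.2-0.28j), (0.2+0.28j)]]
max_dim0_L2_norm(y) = 0.56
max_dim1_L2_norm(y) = 0.45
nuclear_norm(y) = 0.93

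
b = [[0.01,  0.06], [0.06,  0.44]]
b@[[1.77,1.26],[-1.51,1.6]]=[[-0.07, 0.11], [-0.56, 0.78]]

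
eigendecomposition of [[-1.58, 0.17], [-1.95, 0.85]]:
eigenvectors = [[-0.76, -0.07], [-0.65, -1.0]]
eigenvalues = [-1.43, 0.7]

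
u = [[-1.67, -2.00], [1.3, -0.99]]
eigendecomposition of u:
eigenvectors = [[(0.78+0j), 0.78-0.00j],[(-0.13-0.61j), -0.13+0.61j]]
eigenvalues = [(-1.33+1.58j), (-1.33-1.58j)]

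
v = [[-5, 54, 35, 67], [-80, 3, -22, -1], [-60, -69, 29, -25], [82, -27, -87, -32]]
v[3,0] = 82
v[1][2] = -22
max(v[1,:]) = 3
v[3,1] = -27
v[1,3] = -1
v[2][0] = -60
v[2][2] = 29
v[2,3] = -25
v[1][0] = -80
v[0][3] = 67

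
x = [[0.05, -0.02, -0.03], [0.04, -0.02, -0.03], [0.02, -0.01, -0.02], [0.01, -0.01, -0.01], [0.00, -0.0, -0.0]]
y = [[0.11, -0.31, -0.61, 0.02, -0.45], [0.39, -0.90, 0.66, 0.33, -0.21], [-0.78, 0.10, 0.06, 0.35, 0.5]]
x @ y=[[0.02, -0.0, -0.05, -0.02, -0.03], [0.02, 0.0, -0.04, -0.02, -0.03], [0.01, 0.0, -0.02, -0.01, -0.02], [0.00, 0.00, -0.01, -0.01, -0.01], [0.0, 0.0, 0.00, 0.0, 0.0]]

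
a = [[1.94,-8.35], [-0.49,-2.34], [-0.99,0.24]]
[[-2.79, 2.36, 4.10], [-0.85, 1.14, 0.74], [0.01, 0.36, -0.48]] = a@ [[0.07, -0.46, 0.39], [0.35, -0.39, -0.40]]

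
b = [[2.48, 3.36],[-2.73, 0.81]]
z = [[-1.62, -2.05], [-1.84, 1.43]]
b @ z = [[-10.2, -0.28],[2.93, 6.75]]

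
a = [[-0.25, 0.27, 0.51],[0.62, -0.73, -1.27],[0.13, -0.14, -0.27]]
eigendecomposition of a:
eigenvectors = [[0.35,-0.91,-0.41], [-0.92,-0.05,-0.87], [-0.18,-0.42,0.28]]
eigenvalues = [-1.22, -0.0, -0.03]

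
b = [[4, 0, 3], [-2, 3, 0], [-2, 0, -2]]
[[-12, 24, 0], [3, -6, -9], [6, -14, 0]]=b @ [[-3, 3, 0], [-1, 0, -3], [0, 4, 0]]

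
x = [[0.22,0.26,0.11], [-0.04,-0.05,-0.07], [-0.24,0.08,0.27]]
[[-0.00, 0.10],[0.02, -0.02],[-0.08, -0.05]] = x @ [[-0.04, 0.27],[0.19, 0.15],[-0.38, 0.02]]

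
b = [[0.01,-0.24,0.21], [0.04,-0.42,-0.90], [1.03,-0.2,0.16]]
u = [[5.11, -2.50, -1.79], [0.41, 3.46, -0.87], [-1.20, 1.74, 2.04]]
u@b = [[-1.89, 0.18, 3.04], [-0.75, -1.38, -3.17], [2.16, -0.85, -1.49]]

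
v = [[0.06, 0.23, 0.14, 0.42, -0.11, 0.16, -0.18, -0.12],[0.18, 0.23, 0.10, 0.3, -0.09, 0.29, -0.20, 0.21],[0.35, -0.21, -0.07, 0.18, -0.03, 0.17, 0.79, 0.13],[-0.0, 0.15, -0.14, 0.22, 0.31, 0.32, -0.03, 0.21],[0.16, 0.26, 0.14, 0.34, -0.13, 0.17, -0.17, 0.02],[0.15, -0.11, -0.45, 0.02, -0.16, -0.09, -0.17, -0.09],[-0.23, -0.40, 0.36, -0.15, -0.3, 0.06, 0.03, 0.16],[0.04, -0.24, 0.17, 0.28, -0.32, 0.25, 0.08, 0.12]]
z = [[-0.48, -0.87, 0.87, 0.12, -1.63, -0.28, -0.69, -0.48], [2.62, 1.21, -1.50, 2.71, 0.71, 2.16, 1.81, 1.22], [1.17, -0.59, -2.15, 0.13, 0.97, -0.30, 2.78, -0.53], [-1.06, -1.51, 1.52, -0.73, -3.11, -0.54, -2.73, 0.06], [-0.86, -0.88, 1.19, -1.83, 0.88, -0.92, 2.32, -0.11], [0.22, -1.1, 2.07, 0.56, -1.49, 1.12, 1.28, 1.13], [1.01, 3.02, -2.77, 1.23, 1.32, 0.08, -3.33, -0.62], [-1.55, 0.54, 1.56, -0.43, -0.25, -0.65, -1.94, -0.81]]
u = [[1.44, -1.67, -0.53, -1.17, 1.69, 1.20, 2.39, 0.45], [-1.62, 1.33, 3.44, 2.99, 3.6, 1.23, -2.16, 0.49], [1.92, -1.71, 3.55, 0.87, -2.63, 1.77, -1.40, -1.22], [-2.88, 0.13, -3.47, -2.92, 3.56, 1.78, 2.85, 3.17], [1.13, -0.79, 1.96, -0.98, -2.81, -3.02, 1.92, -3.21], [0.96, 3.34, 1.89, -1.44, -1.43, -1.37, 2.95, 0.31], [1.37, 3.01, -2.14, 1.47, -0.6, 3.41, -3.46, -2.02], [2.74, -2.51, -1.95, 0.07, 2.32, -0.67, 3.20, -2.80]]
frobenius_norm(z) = 11.85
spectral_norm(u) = 10.30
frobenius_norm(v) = 1.83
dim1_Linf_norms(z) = [1.63, 2.71, 2.78, 3.11, 2.32, 2.07, 3.33, 1.94]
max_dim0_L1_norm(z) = 16.88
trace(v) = 0.37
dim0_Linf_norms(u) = [2.88, 3.34, 3.55, 2.99, 3.6, 3.41, 3.46, 3.21]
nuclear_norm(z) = 23.46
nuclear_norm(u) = 42.73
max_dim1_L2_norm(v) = 0.94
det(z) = 0.09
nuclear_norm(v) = 4.12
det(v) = 0.00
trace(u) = -7.04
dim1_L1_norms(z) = [5.42, 13.94, 8.62, 11.26, 8.99, 8.97, 13.38, 7.73]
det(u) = 35338.55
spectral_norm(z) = 8.09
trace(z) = -4.29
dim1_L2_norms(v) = [0.58, 0.6, 0.94, 0.58, 0.55, 0.56, 0.7, 0.59]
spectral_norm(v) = 1.06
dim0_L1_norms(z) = [8.97, 9.72, 13.63, 7.74, 10.36, 6.05, 16.88, 4.96]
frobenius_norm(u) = 17.69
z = u @ v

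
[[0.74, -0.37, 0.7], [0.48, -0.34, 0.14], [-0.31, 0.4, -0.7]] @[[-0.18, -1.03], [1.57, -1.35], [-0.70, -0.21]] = [[-1.20, -0.41], [-0.72, -0.06], [1.17, -0.07]]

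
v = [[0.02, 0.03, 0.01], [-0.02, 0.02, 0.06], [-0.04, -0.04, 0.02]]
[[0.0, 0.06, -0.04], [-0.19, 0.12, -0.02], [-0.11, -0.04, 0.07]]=v@[[2.23, -0.72, 0.91], [-0.60, 2.25, -2.22], [-2.23, 1.01, 0.65]]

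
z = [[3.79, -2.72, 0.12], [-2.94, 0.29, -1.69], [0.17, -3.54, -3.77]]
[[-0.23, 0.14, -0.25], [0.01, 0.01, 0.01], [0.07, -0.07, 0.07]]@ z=[[-1.33, 1.55, 0.68], [0.01, -0.06, -0.05], [0.48, -0.46, -0.14]]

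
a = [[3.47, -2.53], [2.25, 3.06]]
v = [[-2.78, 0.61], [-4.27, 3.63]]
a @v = [[1.16, -7.07], [-19.32, 12.48]]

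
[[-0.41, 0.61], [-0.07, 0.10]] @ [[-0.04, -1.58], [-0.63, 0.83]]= [[-0.37, 1.15], [-0.06, 0.19]]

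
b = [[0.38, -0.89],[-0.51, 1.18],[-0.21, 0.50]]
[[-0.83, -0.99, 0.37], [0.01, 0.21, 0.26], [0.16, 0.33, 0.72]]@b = [[0.11, -0.24], [-0.16, 0.37], [-0.26, 0.61]]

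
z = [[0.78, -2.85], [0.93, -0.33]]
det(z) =2.393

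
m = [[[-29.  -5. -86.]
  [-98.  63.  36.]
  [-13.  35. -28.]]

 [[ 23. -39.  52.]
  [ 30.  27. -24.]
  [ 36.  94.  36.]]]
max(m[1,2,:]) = 94.0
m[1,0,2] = 52.0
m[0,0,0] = -29.0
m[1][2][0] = 36.0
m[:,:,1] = [[-5.0, 63.0, 35.0], [-39.0, 27.0, 94.0]]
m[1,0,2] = 52.0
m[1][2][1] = 94.0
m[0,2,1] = 35.0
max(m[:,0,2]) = 52.0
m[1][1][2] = -24.0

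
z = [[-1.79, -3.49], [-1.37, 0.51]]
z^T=[[-1.79, -1.37], [-3.49, 0.51]]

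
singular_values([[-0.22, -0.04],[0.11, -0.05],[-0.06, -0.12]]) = [0.26, 0.13]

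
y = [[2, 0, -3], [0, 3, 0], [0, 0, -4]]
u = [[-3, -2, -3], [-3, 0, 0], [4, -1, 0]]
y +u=[[-1, -2, -6], [-3, 3, 0], [4, -1, -4]]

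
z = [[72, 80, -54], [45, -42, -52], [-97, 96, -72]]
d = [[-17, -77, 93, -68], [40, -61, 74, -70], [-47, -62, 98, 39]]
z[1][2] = -52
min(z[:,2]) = -72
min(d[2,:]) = -62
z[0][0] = 72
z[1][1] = -42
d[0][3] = -68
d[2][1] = -62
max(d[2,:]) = 98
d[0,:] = [-17, -77, 93, -68]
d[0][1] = -77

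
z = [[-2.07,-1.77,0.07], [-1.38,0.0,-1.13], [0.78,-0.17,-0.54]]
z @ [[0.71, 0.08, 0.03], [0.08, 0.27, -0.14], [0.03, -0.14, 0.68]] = [[-1.61, -0.65, 0.23], [-1.01, 0.05, -0.81], [0.52, 0.09, -0.32]]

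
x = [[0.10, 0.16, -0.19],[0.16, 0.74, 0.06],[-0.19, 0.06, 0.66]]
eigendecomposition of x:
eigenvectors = [[-0.93, 0.33, 0.17],[0.23, 0.15, 0.96],[-0.29, -0.93, 0.22]]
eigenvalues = [0.0, 0.72, 0.78]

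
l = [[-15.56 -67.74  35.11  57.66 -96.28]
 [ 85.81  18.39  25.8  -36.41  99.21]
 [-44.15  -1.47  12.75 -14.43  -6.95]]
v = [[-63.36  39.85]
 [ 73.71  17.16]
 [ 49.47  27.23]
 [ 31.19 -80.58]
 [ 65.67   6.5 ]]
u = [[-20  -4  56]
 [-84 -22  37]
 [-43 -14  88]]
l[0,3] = 57.66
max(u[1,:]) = 37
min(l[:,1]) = -67.74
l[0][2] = 35.11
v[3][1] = -80.58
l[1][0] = 85.81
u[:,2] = [56, 37, 88]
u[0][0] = -20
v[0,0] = -63.36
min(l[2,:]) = -44.15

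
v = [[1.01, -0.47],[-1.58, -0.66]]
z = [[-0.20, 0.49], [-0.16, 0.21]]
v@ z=[[-0.13,0.40], [0.42,-0.91]]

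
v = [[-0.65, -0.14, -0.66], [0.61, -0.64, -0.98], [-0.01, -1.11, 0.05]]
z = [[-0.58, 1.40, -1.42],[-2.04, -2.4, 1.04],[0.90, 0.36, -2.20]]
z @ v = [[1.25, 0.76, -1.06],  [-0.15, 0.67, 3.75],  [-0.34, 2.09, -1.06]]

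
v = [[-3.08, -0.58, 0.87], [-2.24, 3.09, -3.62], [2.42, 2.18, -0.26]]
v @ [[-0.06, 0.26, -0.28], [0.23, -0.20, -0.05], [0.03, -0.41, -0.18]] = [[0.08, -1.04, 0.73],  [0.74, 0.28, 1.12],  [0.35, 0.30, -0.74]]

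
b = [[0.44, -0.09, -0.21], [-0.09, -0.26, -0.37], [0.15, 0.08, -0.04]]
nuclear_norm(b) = 1.05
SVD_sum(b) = [[0.28, -0.17, -0.31], [0.18, -0.11, -0.21], [0.06, -0.03, -0.06]] + [[0.16, 0.09, 0.09], [-0.27, -0.16, -0.16], [0.1, 0.06, 0.06]] + [[0.0, -0.02, 0.01], [-0.0, 0.01, -0.01], [-0.01, 0.05, -0.04]]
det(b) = 0.02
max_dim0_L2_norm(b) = 0.47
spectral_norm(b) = 0.55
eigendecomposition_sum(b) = [[0.42+0.00j,  (-0.07-0j),  -0.14+0.00j],  [-0.12+0.00j,  (0.02+0j),  0.04+0.00j],  [0.12+0.00j,  (-0.02-0j),  -0.04+0.00j]] + [[0.01+0.00j, (-0.01+0.02j), -0.04+0.01j], [(0.02+0.06j), (-0.14+0j), (-0.21-0.2j)], [0.01-0.03j, 0.05+0.05j, -0.00+0.15j]] + [[(0.01-0j), (-0.01-0.02j), -0.04-0.01j],[(0.02-0.06j), (-0.14-0j), -0.21+0.20j],[(0.01+0.03j), 0.05-0.05j, -0.00-0.15j]]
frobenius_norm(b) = 0.70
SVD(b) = [[-0.82, 0.48, -0.31], [-0.54, -0.82, 0.18], [-0.17, 0.31, 0.94]] @ diag([0.5476367709642911, 0.42920825675252783, 0.0690958712461247]) @ [[-0.62, 0.37, 0.69], [0.77, 0.46, 0.44], [-0.15, 0.81, -0.57]]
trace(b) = 0.14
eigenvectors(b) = [[0.93+0.00j, -0.05+0.11j, -0.05-0.11j], [-0.27+0.00j, (-0.88+0j), -0.88-0.00j], [(0.26+0j), 0.31+0.33j, 0.31-0.33j]]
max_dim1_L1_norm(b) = 0.74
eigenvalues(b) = [(0.41+0j), (-0.13+0.15j), (-0.13-0.15j)]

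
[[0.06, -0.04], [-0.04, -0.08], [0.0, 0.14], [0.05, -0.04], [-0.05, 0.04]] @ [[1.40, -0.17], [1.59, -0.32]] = [[0.02, 0.00],[-0.18, 0.03],[0.22, -0.04],[0.01, 0.0],[-0.01, -0.0]]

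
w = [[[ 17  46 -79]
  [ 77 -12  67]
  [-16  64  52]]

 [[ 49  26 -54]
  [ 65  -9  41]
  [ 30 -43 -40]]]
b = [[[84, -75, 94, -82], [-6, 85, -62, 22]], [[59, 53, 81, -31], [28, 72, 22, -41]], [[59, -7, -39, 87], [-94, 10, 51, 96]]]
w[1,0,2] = -54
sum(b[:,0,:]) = 283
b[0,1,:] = [-6, 85, -62, 22]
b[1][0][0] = 59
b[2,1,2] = 51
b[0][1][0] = -6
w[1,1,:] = [65, -9, 41]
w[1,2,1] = -43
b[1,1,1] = 72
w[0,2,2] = 52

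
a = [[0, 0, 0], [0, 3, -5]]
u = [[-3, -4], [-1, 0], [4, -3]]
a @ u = [[0, 0], [-23, 15]]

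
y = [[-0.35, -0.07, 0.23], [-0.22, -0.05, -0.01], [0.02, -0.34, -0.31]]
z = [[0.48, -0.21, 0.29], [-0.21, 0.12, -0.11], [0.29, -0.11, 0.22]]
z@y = [[-0.12, -0.12, 0.02], [0.04, 0.05, -0.02], [-0.07, -0.09, -0.00]]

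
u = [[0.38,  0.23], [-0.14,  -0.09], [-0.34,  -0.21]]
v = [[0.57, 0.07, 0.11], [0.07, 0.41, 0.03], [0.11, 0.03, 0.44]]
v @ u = [[0.17, 0.10], [-0.04, -0.03], [-0.11, -0.07]]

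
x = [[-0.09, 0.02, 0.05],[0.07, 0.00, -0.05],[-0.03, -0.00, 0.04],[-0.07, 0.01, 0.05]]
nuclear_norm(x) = 0.20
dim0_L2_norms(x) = [0.14, 0.02, 0.1]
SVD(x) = [[-0.62, -0.60, -0.27],  [0.51, -0.29, -0.79],  [-0.28, 0.74, -0.52],  [-0.52, 0.04, -0.18]] @ diag([0.1668955176848451, 0.021728448916879927, 0.008588404064442074]) @ [[0.82, -0.11, -0.56],[0.43, -0.54, 0.73],[-0.38, -0.84, -0.4]]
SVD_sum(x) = [[-0.09, 0.01, 0.06], [0.07, -0.01, -0.05], [-0.04, 0.0, 0.03], [-0.07, 0.01, 0.05]] + [[-0.01, 0.01, -0.01], [-0.0, 0.00, -0.00], [0.01, -0.01, 0.01], [0.0, -0.00, 0.0]] + [[0.00,0.0,0.0], [0.0,0.01,0.0], [0.00,0.00,0.00], [0.0,0.00,0.00]]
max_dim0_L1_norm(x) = 0.26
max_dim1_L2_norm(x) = 0.1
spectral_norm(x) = 0.17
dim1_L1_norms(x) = [0.16, 0.12, 0.07, 0.13]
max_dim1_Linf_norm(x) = 0.09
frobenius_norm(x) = 0.17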